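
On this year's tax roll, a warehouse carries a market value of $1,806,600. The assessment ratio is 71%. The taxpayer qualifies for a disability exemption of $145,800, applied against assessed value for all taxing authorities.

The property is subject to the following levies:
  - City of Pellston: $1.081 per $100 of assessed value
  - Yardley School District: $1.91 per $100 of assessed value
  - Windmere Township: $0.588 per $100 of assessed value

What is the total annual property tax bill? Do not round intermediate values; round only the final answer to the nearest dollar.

$40,689

Assessed value = $1,806,600 × 0.71 = $1,282,686
Taxable value = $1,282,686 − $145,800 = $1,136,886
City of Pellston: $1,136,886 × 0.01081 = $12,289.73766
Yardley School District: $1,136,886 × 0.0191 = $21,714.5226
Windmere Township: $1,136,886 × 0.00588 = $6,684.88968
Total = $12,289.73766 + $21,714.5226 + $6,684.88968 = $40,689.14994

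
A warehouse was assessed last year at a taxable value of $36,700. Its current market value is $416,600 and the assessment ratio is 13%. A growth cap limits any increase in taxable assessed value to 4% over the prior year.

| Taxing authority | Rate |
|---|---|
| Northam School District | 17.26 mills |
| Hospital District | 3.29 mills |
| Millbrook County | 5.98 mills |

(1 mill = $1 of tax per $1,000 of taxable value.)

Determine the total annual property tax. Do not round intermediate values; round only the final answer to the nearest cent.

$1,012.60

Uncapped assessed value = $416,600 × 0.13 = $54,158
Cap limit = $36,700 × 1.04 = $38,168
Taxable assessed value = min($54,158, $38,168) = $38,168 (cap binds)
Northam School District: $38,168 × 0.01726 = $658.77968
Hospital District: $38,168 × 0.00329 = $125.57272
Millbrook County: $38,168 × 0.00598 = $228.24464
Total = $1,012.59704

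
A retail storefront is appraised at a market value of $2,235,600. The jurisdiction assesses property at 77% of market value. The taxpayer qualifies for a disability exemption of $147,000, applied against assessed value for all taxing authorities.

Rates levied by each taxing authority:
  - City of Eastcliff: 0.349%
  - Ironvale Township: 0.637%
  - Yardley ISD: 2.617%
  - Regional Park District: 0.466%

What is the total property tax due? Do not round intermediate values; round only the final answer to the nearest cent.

$64,062.82

Assessed value = $2,235,600 × 0.77 = $1,721,412
Taxable value = $1,721,412 − $147,000 = $1,574,412
City of Eastcliff: $1,574,412 × 0.00349 = $5,494.69788
Ironvale Township: $1,574,412 × 0.00637 = $10,029.00444
Yardley ISD: $1,574,412 × 0.02617 = $41,202.36204
Regional Park District: $1,574,412 × 0.00466 = $7,336.75992
Total = $5,494.69788 + $10,029.00444 + $41,202.36204 + $7,336.75992 = $64,062.82428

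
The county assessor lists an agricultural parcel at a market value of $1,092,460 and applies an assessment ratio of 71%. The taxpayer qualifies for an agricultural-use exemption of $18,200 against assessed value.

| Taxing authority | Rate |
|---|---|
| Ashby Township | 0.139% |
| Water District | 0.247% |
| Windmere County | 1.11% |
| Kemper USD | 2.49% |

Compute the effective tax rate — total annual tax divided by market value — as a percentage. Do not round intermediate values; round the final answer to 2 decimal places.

2.76%

Assessed value = $1,092,460 × 0.71 = $775,646.6
Taxable value = $775,646.6 − $18,200 = $757,446.6
Ashby Township: $757,446.6 × 0.00139 = $1,052.850774
Water District: $757,446.6 × 0.00247 = $1,870.893102
Windmere County: $757,446.6 × 0.0111 = $8,407.65726
Kemper USD: $757,446.6 × 0.0249 = $18,860.42034
Total tax = $30,191.821476
Effective rate = $30,191.821476 ÷ $1,092,460 = 2.76% of market value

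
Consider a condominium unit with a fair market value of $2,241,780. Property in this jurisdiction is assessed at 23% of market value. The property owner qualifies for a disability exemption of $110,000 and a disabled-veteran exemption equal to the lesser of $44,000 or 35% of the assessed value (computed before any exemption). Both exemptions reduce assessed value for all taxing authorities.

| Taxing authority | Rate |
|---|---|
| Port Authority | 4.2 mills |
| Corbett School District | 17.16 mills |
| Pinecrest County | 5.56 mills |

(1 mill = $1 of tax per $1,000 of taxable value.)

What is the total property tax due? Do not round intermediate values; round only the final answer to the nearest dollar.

$9,735

Assessed value = $2,241,780 × 0.23 = $515,609.4
Disabled-veteran exemption = min($44,000, 35% × $515,609.4) = min($44,000, $180,463.29) = $44,000 (dollar cap binds)
Taxable value = $515,609.4 − $110,000 − $44,000 = $361,609.4
Port Authority: $361,609.4 × 0.0042 = $1,518.75948
Corbett School District: $361,609.4 × 0.01716 = $6,205.217304
Pinecrest County: $361,609.4 × 0.00556 = $2,010.548264
Total = $9,734.525048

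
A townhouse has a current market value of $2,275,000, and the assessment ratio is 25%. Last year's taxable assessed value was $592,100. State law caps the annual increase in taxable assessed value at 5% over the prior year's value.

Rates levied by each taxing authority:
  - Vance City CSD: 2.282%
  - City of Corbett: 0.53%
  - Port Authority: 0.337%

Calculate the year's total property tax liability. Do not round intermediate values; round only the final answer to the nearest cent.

$17,909.94

Uncapped assessed value = $2,275,000 × 0.25 = $568,750
Cap limit = $592,100 × 1.05 = $621,705
Taxable assessed value = min($568,750, $621,705) = $568,750 (cap does not bind)
Vance City CSD: $568,750 × 0.02282 = $12,978.875
City of Corbett: $568,750 × 0.0053 = $3,014.375
Port Authority: $568,750 × 0.00337 = $1,916.6875
Total = $17,909.9375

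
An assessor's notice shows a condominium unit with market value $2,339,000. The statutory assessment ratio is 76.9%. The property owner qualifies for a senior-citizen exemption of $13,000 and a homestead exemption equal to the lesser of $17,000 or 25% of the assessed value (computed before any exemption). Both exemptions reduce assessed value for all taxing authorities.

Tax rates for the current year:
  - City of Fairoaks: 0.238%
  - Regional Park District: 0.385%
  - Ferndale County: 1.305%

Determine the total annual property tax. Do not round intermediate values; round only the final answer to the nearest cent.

$34,100.36

Assessed value = $2,339,000 × 0.769 = $1,798,691
Homestead exemption = min($17,000, 25% × $1,798,691) = min($17,000, $449,672.75) = $17,000 (dollar cap binds)
Taxable value = $1,798,691 − $13,000 − $17,000 = $1,768,691
City of Fairoaks: $1,768,691 × 0.00238 = $4,209.48458
Regional Park District: $1,768,691 × 0.00385 = $6,809.46035
Ferndale County: $1,768,691 × 0.01305 = $23,081.41755
Total = $34,100.36248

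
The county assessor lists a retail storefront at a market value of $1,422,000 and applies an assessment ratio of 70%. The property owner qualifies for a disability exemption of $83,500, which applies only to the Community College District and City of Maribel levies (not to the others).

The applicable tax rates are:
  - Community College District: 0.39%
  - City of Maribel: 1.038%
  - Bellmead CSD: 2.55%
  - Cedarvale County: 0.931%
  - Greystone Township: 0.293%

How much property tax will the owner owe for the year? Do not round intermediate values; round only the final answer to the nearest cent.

$50,588.33

Assessed value = $1,422,000 × 0.7 = $995,400
Community College District: ($995,400 − $83,500) × 0.0039 = $911,900 × 0.0039 = $3,556.41
City of Maribel: ($995,400 − $83,500) × 0.01038 = $911,900 × 0.01038 = $9,465.522
Bellmead CSD: $995,400 × 0.0255 = $25,382.7
Cedarvale County: $995,400 × 0.00931 = $9,267.174
Greystone Township: $995,400 × 0.00293 = $2,916.522
Total = $50,588.328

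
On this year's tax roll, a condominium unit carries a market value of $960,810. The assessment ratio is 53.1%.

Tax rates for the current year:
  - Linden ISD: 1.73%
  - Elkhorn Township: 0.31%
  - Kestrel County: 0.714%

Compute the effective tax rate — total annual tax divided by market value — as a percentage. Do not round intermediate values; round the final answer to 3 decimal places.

1.462%

Assessed value = $960,810 × 0.531 = $510,190.11
Linden ISD: $510,190.11 × 0.0173 = $8,826.288903
Elkhorn Township: $510,190.11 × 0.0031 = $1,581.589341
Kestrel County: $510,190.11 × 0.00714 = $3,642.7573854
Total tax = $14,050.6356294
Effective rate = $14,050.6356294 ÷ $960,810 = 1.462% of market value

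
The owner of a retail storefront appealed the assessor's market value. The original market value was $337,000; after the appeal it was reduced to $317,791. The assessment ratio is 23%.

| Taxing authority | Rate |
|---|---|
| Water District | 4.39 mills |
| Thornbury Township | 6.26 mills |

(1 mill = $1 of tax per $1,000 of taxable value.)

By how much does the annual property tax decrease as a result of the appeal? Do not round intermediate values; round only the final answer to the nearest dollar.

$47

Old assessed value = $337,000 × 0.23 = $77,510
New assessed value = $317,791 × 0.23 = $73,091.93
Combined rate = 0.00439 + 0.00626 = 0.01065
Old tax = $77,510 × 0.01065 = $825.4815
New tax = $73,091.93 × 0.01065 = $778.4290545
Reduction = $825.4815 − $778.4290545 = $47.0524455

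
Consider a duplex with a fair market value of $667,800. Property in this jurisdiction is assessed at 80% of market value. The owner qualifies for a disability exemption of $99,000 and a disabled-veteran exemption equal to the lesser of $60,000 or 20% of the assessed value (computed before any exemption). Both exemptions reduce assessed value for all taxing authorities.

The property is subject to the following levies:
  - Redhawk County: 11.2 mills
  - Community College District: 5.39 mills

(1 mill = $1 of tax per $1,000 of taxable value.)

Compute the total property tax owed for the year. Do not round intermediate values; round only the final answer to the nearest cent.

Assessed value = $667,800 × 0.8 = $534,240
Disabled-veteran exemption = min($60,000, 20% × $534,240) = min($60,000, $106,848) = $60,000 (dollar cap binds)
Taxable value = $534,240 − $99,000 − $60,000 = $375,240
Redhawk County: $375,240 × 0.0112 = $4,202.688
Community College District: $375,240 × 0.00539 = $2,022.5436
Total = $6,225.2316

$6,225.23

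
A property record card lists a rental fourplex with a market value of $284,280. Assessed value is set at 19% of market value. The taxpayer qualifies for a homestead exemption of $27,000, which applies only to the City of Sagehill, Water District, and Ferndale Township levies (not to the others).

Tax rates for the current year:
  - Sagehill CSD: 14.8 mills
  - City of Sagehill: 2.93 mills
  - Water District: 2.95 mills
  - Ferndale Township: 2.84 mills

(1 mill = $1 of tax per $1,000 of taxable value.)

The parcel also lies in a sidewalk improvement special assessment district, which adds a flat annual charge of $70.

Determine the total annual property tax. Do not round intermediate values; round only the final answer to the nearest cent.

Assessed value = $284,280 × 0.19 = $54,013.2
Sagehill CSD: $54,013.2 × 0.0148 = $799.39536
City of Sagehill: ($54,013.2 − $27,000) × 0.00293 = $27,013.2 × 0.00293 = $79.148676
Water District: ($54,013.2 − $27,000) × 0.00295 = $27,013.2 × 0.00295 = $79.68894
Ferndale Township: ($54,013.2 − $27,000) × 0.00284 = $27,013.2 × 0.00284 = $76.717488
Levies subtotal = $1,034.950464
Total = $1,034.950464 + $70 = $1,104.950464

$1,104.95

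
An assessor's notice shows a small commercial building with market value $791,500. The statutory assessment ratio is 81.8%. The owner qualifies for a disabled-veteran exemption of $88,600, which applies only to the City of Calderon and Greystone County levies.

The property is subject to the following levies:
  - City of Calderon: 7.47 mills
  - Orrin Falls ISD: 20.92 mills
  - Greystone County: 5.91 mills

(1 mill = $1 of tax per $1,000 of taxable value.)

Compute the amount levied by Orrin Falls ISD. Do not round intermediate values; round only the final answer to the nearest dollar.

Assessed value = $791,500 × 0.818 = $647,447
Orrin Falls ISD taxable value = $647,447 (exemption does not apply)
Orrin Falls ISD levy = $647,447 × 0.02092 = $13,544.59124

$13,545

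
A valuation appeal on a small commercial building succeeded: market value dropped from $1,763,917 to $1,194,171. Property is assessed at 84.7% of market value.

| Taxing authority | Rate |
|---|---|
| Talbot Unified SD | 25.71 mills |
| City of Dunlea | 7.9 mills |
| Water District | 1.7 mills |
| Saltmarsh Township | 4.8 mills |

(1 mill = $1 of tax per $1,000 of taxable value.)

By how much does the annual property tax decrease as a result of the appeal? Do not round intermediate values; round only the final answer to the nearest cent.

Old assessed value = $1,763,917 × 0.847 = $1,494,037.699
New assessed value = $1,194,171 × 0.847 = $1,011,462.837
Combined rate = 0.02571 + 0.0079 + 0.0017 + 0.0048 = 0.04011
Old tax = $1,494,037.699 × 0.04011 = $59,925.85210689
New tax = $1,011,462.837 × 0.04011 = $40,569.77439207
Reduction = $59,925.85210689 − $40,569.77439207 = $19,356.07771482

$19,356.08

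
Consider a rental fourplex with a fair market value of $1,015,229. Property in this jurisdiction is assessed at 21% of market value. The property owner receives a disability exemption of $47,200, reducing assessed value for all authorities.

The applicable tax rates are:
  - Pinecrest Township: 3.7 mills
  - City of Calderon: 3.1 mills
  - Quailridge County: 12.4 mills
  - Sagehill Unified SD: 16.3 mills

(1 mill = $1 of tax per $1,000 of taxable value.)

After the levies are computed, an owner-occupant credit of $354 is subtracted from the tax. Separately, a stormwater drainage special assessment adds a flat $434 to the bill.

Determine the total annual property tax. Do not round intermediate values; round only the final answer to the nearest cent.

Assessed value = $1,015,229 × 0.21 = $213,198.09
Taxable value = $213,198.09 − $47,200 = $165,998.09
Pinecrest Township: $165,998.09 × 0.0037 = $614.192933
City of Calderon: $165,998.09 × 0.0031 = $514.594079
Quailridge County: $165,998.09 × 0.0124 = $2,058.376316
Sagehill Unified SD: $165,998.09 × 0.0163 = $2,705.768867
Levies subtotal = $5,892.932195
After credit = $5,892.932195 − $354 = $5,538.932195
Total = $5,538.932195 + $434 = $5,972.932195

$5,972.93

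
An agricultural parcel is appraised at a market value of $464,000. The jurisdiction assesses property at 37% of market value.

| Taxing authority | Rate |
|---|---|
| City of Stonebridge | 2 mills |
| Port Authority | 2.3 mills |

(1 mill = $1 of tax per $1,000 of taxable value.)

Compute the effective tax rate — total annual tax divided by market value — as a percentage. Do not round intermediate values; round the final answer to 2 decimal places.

0.16%

Assessed value = $464,000 × 0.37 = $171,680
City of Stonebridge: $171,680 × 0.002 = $343.36
Port Authority: $171,680 × 0.0023 = $394.864
Total tax = $738.224
Effective rate = $738.224 ÷ $464,000 = 0.16% of market value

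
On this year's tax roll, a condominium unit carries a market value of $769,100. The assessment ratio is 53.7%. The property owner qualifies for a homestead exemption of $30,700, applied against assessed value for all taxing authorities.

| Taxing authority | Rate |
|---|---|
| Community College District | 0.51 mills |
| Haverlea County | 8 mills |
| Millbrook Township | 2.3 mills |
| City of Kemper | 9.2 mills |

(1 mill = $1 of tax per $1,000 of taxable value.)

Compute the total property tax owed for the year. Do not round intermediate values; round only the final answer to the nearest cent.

$7,649.96

Assessed value = $769,100 × 0.537 = $413,006.7
Taxable value = $413,006.7 − $30,700 = $382,306.7
Community College District: $382,306.7 × 0.00051 = $194.976417
Haverlea County: $382,306.7 × 0.008 = $3,058.4536
Millbrook Township: $382,306.7 × 0.0023 = $879.30541
City of Kemper: $382,306.7 × 0.0092 = $3,517.22164
Total = $194.976417 + $3,058.4536 + $879.30541 + $3,517.22164 = $7,649.957067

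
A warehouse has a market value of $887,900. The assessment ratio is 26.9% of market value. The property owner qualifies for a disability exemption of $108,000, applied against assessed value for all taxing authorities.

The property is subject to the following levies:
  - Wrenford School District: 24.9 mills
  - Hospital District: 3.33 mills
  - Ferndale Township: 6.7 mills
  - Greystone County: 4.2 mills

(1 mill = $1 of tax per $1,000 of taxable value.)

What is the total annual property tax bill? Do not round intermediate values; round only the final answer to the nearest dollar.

Assessed value = $887,900 × 0.269 = $238,845.1
Taxable value = $238,845.1 − $108,000 = $130,845.1
Wrenford School District: $130,845.1 × 0.0249 = $3,258.04299
Hospital District: $130,845.1 × 0.00333 = $435.714183
Ferndale Township: $130,845.1 × 0.0067 = $876.66217
Greystone County: $130,845.1 × 0.0042 = $549.54942
Total = $3,258.04299 + $435.714183 + $876.66217 + $549.54942 = $5,119.968763

$5,120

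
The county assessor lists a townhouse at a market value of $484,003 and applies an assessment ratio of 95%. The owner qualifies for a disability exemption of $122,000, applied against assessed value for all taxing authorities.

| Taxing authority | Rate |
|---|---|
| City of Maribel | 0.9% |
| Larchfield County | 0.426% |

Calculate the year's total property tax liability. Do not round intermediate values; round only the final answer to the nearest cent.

$4,479.27

Assessed value = $484,003 × 0.95 = $459,802.85
Taxable value = $459,802.85 − $122,000 = $337,802.85
City of Maribel: $337,802.85 × 0.009 = $3,040.22565
Larchfield County: $337,802.85 × 0.00426 = $1,439.040141
Total = $3,040.22565 + $1,439.040141 = $4,479.265791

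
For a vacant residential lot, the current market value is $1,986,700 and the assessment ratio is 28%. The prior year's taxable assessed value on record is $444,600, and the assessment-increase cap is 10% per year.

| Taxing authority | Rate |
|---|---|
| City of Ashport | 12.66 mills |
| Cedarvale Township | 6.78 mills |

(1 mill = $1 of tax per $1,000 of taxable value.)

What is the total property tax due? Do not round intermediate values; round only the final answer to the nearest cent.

Uncapped assessed value = $1,986,700 × 0.28 = $556,276
Cap limit = $444,600 × 1.1 = $489,060
Taxable assessed value = min($556,276, $489,060) = $489,060 (cap binds)
City of Ashport: $489,060 × 0.01266 = $6,191.4996
Cedarvale Township: $489,060 × 0.00678 = $3,315.8268
Total = $9,507.3264

$9,507.33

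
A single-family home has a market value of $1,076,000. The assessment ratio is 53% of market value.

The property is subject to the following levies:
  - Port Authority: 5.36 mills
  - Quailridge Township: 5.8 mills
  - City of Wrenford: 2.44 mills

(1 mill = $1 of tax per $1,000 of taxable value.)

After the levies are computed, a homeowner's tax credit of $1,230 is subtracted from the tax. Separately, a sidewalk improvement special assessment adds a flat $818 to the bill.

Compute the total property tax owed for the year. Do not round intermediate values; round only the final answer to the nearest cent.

Assessed value = $1,076,000 × 0.53 = $570,280
Port Authority: $570,280 × 0.00536 = $3,056.7008
Quailridge Township: $570,280 × 0.0058 = $3,307.624
City of Wrenford: $570,280 × 0.00244 = $1,391.4832
Levies subtotal = $7,755.808
After credit = $7,755.808 − $1,230 = $6,525.808
Total = $6,525.808 + $818 = $7,343.808

$7,343.81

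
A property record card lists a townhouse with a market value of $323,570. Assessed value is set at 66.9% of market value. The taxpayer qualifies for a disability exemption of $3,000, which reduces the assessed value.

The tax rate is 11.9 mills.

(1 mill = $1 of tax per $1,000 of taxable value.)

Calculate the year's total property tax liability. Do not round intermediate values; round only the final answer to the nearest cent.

Assessed value = $323,570 × 0.669 = $216,468.33
Taxable value = $216,468.33 − $3,000 = $213,468.33
Tax = $213,468.33 × 0.0119 = $2,540.273127

$2,540.27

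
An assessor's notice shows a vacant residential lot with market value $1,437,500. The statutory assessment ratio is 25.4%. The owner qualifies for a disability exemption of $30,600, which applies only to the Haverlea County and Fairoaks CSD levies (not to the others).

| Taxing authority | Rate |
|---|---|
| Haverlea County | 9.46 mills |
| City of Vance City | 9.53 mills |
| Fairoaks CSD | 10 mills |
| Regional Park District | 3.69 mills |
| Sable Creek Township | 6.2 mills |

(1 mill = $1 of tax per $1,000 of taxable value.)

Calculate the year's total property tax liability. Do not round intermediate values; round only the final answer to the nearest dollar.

Assessed value = $1,437,500 × 0.254 = $365,125
Haverlea County: ($365,125 − $30,600) × 0.00946 = $334,525 × 0.00946 = $3,164.6065
City of Vance City: $365,125 × 0.00953 = $3,479.64125
Fairoaks CSD: ($365,125 − $30,600) × 0.01 = $334,525 × 0.01 = $3,345.25
Regional Park District: $365,125 × 0.00369 = $1,347.31125
Sable Creek Township: $365,125 × 0.0062 = $2,263.775
Total = $13,600.584

$13,601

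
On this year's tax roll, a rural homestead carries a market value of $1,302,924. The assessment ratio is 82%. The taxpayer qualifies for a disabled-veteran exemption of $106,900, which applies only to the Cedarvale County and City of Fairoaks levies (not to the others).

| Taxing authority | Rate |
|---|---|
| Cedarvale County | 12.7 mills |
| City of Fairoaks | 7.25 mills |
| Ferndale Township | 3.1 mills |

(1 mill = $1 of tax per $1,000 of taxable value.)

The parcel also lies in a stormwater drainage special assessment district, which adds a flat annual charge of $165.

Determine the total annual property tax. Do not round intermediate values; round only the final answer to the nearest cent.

$22,658.91

Assessed value = $1,302,924 × 0.82 = $1,068,397.68
Cedarvale County: ($1,068,397.68 − $106,900) × 0.0127 = $961,497.68 × 0.0127 = $12,211.020536
City of Fairoaks: ($1,068,397.68 − $106,900) × 0.00725 = $961,497.68 × 0.00725 = $6,970.85818
Ferndale Township: $1,068,397.68 × 0.0031 = $3,312.032808
Levies subtotal = $22,493.911524
Total = $22,493.911524 + $165 = $22,658.911524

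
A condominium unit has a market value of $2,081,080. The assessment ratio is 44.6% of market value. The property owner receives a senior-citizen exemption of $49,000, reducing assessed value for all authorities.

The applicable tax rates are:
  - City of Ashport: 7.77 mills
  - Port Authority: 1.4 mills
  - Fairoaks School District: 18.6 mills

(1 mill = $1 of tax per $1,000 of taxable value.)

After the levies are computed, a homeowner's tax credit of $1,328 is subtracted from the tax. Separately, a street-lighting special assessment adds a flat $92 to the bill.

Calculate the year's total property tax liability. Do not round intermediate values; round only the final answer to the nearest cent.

$23,178.32

Assessed value = $2,081,080 × 0.446 = $928,161.68
Taxable value = $928,161.68 − $49,000 = $879,161.68
City of Ashport: $879,161.68 × 0.00777 = $6,831.0862536
Port Authority: $879,161.68 × 0.0014 = $1,230.826352
Fairoaks School District: $879,161.68 × 0.0186 = $16,352.407248
Levies subtotal = $24,414.3198536
After credit = $24,414.3198536 − $1,328 = $23,086.3198536
Total = $23,086.3198536 + $92 = $23,178.3198536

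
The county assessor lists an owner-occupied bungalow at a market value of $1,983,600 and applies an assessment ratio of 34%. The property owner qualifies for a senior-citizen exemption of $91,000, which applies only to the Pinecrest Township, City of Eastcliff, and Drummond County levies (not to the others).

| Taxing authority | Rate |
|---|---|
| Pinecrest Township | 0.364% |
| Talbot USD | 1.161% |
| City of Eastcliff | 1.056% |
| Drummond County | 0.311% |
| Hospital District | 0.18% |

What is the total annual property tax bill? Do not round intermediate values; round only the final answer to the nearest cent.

Assessed value = $1,983,600 × 0.34 = $674,424
Pinecrest Township: ($674,424 − $91,000) × 0.00364 = $583,424 × 0.00364 = $2,123.66336
Talbot USD: $674,424 × 0.01161 = $7,830.06264
City of Eastcliff: ($674,424 − $91,000) × 0.01056 = $583,424 × 0.01056 = $6,160.95744
Drummond County: ($674,424 − $91,000) × 0.00311 = $583,424 × 0.00311 = $1,814.44864
Hospital District: $674,424 × 0.0018 = $1,213.9632
Total = $19,143.09528

$19,143.10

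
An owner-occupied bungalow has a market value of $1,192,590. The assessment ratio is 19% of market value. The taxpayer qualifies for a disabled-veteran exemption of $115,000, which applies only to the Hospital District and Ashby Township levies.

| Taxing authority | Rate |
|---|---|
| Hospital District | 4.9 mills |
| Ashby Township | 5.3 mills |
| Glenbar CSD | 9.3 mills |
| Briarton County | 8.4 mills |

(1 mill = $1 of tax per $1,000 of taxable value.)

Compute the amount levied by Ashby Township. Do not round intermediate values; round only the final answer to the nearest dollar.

Assessed value = $1,192,590 × 0.19 = $226,592.1
Ashby Township taxable value = $226,592.1 − $115,000 = $111,592.1
Ashby Township levy = $111,592.1 × 0.0053 = $591.43813

$591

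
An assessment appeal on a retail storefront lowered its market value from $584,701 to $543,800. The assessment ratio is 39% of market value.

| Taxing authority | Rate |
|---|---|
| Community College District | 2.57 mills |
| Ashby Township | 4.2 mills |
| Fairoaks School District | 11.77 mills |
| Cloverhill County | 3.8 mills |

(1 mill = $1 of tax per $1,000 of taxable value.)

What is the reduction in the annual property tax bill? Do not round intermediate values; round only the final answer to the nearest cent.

Old assessed value = $584,701 × 0.39 = $228,033.39
New assessed value = $543,800 × 0.39 = $212,082
Combined rate = 0.00257 + 0.0042 + 0.01177 + 0.0038 = 0.02234
Old tax = $228,033.39 × 0.02234 = $5,094.2659326
New tax = $212,082 × 0.02234 = $4,737.91188
Reduction = $5,094.2659326 − $4,737.91188 = $356.3540526

$356.35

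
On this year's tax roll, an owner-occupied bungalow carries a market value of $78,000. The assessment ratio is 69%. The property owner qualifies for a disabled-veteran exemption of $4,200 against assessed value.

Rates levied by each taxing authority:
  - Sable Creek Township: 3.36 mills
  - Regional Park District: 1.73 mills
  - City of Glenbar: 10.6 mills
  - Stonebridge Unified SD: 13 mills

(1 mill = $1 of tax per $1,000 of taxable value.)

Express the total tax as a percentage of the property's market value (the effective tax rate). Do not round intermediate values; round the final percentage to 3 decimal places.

Assessed value = $78,000 × 0.69 = $53,820
Taxable value = $53,820 − $4,200 = $49,620
Sable Creek Township: $49,620 × 0.00336 = $166.7232
Regional Park District: $49,620 × 0.00173 = $85.8426
City of Glenbar: $49,620 × 0.0106 = $525.972
Stonebridge Unified SD: $49,620 × 0.013 = $645.06
Total tax = $1,423.5978
Effective rate = $1,423.5978 ÷ $78,000 = 1.825% of market value

1.825%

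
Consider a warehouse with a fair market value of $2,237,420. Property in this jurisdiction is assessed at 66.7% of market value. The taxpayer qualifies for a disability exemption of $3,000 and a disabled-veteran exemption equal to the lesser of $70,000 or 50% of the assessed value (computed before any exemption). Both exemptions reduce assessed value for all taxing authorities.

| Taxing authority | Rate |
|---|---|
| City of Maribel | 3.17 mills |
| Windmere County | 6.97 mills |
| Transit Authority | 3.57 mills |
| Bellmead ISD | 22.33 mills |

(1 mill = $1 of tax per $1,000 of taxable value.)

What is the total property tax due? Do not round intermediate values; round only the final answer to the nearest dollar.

Assessed value = $2,237,420 × 0.667 = $1,492,359.14
Disabled-veteran exemption = min($70,000, 50% × $1,492,359.14) = min($70,000, $746,179.57) = $70,000 (dollar cap binds)
Taxable value = $1,492,359.14 − $3,000 − $70,000 = $1,419,359.14
City of Maribel: $1,419,359.14 × 0.00317 = $4,499.3684738
Windmere County: $1,419,359.14 × 0.00697 = $9,892.9332058
Transit Authority: $1,419,359.14 × 0.00357 = $5,067.1121298
Bellmead ISD: $1,419,359.14 × 0.02233 = $31,694.2895962
Total = $51,153.7034056

$51,154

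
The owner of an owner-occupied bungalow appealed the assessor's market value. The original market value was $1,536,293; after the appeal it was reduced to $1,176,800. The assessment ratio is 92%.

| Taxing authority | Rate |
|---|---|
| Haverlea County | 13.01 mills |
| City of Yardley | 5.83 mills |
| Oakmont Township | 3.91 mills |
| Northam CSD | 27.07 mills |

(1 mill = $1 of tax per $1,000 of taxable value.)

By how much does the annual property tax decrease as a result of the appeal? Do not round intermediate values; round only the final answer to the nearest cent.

$16,477.15

Old assessed value = $1,536,293 × 0.92 = $1,413,389.56
New assessed value = $1,176,800 × 0.92 = $1,082,656
Combined rate = 0.01301 + 0.00583 + 0.00391 + 0.02707 = 0.04982
Old tax = $1,413,389.56 × 0.04982 = $70,415.0678792
New tax = $1,082,656 × 0.04982 = $53,937.92192
Reduction = $70,415.0678792 − $53,937.92192 = $16,477.1459592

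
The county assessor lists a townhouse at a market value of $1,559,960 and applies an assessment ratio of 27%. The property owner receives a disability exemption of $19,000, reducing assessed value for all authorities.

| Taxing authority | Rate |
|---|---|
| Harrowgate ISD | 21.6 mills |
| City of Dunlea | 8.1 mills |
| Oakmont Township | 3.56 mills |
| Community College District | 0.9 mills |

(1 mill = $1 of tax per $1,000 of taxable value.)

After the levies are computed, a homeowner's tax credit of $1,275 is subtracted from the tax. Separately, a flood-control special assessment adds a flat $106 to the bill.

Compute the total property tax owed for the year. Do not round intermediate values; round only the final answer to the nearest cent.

$12,569.78

Assessed value = $1,559,960 × 0.27 = $421,189.2
Taxable value = $421,189.2 − $19,000 = $402,189.2
Harrowgate ISD: $402,189.2 × 0.0216 = $8,687.28672
City of Dunlea: $402,189.2 × 0.0081 = $3,257.73252
Oakmont Township: $402,189.2 × 0.00356 = $1,431.793552
Community College District: $402,189.2 × 0.0009 = $361.97028
Levies subtotal = $13,738.783072
After credit = $13,738.783072 − $1,275 = $12,463.783072
Total = $12,463.783072 + $106 = $12,569.783072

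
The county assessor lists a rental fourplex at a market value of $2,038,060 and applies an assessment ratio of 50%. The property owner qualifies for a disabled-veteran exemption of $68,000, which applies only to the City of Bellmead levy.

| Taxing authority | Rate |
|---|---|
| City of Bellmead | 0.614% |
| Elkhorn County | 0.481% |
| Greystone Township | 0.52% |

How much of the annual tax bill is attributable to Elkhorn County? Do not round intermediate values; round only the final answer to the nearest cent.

$4,901.53

Assessed value = $2,038,060 × 0.5 = $1,019,030
Elkhorn County taxable value = $1,019,030 (exemption does not apply)
Elkhorn County levy = $1,019,030 × 0.00481 = $4,901.5343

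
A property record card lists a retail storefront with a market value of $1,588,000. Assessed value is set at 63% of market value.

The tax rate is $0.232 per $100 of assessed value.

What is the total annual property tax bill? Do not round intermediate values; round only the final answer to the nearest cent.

Assessed value = $1,588,000 × 0.63 = $1,000,440
Tax = $1,000,440 × 0.00232 = $2,321.0208

$2,321.02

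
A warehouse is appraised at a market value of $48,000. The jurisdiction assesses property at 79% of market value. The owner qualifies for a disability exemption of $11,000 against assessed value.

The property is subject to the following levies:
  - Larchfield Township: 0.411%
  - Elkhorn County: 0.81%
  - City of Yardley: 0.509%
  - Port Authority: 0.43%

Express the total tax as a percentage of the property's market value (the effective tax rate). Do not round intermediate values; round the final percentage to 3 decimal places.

1.211%

Assessed value = $48,000 × 0.79 = $37,920
Taxable value = $37,920 − $11,000 = $26,920
Larchfield Township: $26,920 × 0.00411 = $110.6412
Elkhorn County: $26,920 × 0.0081 = $218.052
City of Yardley: $26,920 × 0.00509 = $137.0228
Port Authority: $26,920 × 0.0043 = $115.756
Total tax = $581.472
Effective rate = $581.472 ÷ $48,000 = 1.211% of market value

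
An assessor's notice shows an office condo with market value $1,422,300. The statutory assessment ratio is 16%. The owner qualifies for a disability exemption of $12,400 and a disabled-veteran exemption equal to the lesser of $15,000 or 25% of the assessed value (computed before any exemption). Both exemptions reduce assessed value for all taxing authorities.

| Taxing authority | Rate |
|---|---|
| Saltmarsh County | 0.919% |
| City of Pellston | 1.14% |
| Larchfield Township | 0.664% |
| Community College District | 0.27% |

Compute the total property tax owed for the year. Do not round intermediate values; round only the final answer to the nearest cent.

$5,991.03

Assessed value = $1,422,300 × 0.16 = $227,568
Disabled-veteran exemption = min($15,000, 25% × $227,568) = min($15,000, $56,892) = $15,000 (dollar cap binds)
Taxable value = $227,568 − $12,400 − $15,000 = $200,168
Saltmarsh County: $200,168 × 0.00919 = $1,839.54392
City of Pellston: $200,168 × 0.0114 = $2,281.9152
Larchfield Township: $200,168 × 0.00664 = $1,329.11552
Community College District: $200,168 × 0.0027 = $540.4536
Total = $5,991.02824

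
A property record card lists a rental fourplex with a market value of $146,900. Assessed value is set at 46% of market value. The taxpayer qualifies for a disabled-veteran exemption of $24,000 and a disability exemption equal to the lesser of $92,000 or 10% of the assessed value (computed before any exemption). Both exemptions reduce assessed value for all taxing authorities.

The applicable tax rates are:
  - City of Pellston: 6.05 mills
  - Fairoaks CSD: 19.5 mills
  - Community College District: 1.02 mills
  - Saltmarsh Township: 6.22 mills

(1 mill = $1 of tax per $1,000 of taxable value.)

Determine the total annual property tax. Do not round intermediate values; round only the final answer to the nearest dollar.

$1,207

Assessed value = $146,900 × 0.46 = $67,574
Disability exemption = min($92,000, 10% × $67,574) = min($92,000, $6,757.4) = $6,757.4 (percentage binds)
Taxable value = $67,574 − $24,000 − $6,757.4 = $36,816.6
City of Pellston: $36,816.6 × 0.00605 = $222.74043
Fairoaks CSD: $36,816.6 × 0.0195 = $717.9237
Community College District: $36,816.6 × 0.00102 = $37.552932
Saltmarsh Township: $36,816.6 × 0.00622 = $228.999252
Total = $1,207.216314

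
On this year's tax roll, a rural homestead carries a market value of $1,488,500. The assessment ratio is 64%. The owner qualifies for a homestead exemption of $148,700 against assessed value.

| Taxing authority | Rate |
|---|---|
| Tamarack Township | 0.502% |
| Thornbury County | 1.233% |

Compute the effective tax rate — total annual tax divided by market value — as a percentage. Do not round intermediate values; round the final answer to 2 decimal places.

0.94%

Assessed value = $1,488,500 × 0.64 = $952,640
Taxable value = $952,640 − $148,700 = $803,940
Tamarack Township: $803,940 × 0.00502 = $4,035.7788
Thornbury County: $803,940 × 0.01233 = $9,912.5802
Total tax = $13,948.359
Effective rate = $13,948.359 ÷ $1,488,500 = 0.94% of market value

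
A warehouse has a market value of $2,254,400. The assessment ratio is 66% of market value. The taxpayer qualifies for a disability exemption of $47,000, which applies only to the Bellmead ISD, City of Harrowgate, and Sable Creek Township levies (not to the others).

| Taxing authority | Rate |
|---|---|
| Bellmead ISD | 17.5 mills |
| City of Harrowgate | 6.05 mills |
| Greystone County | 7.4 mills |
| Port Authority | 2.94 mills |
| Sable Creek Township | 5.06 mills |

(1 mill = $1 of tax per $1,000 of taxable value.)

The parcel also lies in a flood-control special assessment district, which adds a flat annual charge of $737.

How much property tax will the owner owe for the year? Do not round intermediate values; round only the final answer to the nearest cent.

Assessed value = $2,254,400 × 0.66 = $1,487,904
Bellmead ISD: ($1,487,904 − $47,000) × 0.0175 = $1,440,904 × 0.0175 = $25,215.82
City of Harrowgate: ($1,487,904 − $47,000) × 0.00605 = $1,440,904 × 0.00605 = $8,717.4692
Greystone County: $1,487,904 × 0.0074 = $11,010.4896
Port Authority: $1,487,904 × 0.00294 = $4,374.43776
Sable Creek Township: ($1,487,904 − $47,000) × 0.00506 = $1,440,904 × 0.00506 = $7,290.97424
Levies subtotal = $56,609.1908
Total = $56,609.1908 + $737 = $57,346.1908

$57,346.19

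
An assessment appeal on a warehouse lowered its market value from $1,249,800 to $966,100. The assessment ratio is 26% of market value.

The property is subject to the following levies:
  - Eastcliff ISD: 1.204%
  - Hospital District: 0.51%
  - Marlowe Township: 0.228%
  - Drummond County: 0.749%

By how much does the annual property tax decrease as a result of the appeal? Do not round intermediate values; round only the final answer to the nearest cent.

$1,984.94

Old assessed value = $1,249,800 × 0.26 = $324,948
New assessed value = $966,100 × 0.26 = $251,186
Combined rate = 0.01204 + 0.0051 + 0.00228 + 0.00749 = 0.02691
Old tax = $324,948 × 0.02691 = $8,744.35068
New tax = $251,186 × 0.02691 = $6,759.41526
Reduction = $8,744.35068 − $6,759.41526 = $1,984.93542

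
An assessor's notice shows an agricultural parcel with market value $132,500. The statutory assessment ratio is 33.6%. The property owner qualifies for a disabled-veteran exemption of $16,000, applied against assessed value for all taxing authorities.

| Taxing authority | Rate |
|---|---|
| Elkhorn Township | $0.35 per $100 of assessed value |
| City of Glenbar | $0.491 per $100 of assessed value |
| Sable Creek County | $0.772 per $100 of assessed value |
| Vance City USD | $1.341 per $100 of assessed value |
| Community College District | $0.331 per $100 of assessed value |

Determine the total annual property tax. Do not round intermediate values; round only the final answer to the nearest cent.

Assessed value = $132,500 × 0.336 = $44,520
Taxable value = $44,520 − $16,000 = $28,520
Elkhorn Township: $28,520 × 0.0035 = $99.82
City of Glenbar: $28,520 × 0.00491 = $140.0332
Sable Creek County: $28,520 × 0.00772 = $220.1744
Vance City USD: $28,520 × 0.01341 = $382.4532
Community College District: $28,520 × 0.00331 = $94.4012
Total = $99.82 + $140.0332 + $220.1744 + $382.4532 + $94.4012 = $936.882

$936.88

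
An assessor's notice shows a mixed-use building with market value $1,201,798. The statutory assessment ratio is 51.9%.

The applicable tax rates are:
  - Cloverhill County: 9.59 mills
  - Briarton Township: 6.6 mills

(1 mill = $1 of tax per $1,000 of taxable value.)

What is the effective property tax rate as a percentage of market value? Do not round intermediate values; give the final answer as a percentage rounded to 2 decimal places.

Assessed value = $1,201,798 × 0.519 = $623,733.162
Cloverhill County: $623,733.162 × 0.00959 = $5,981.60102358
Briarton Township: $623,733.162 × 0.0066 = $4,116.6388692
Total tax = $10,098.23989278
Effective rate = $10,098.23989278 ÷ $1,201,798 = 0.84% of market value

0.84%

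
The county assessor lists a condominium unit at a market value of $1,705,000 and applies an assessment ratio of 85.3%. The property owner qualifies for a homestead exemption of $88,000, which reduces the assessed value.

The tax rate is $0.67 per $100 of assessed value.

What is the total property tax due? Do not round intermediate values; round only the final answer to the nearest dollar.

Assessed value = $1,705,000 × 0.853 = $1,454,365
Taxable value = $1,454,365 − $88,000 = $1,366,365
Tax = $1,366,365 × 0.0067 = $9,154.6455

$9,155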